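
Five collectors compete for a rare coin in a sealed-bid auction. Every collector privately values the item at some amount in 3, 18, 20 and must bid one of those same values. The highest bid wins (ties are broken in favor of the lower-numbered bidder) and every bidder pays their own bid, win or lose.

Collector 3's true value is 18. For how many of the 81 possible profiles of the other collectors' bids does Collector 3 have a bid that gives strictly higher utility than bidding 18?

Others bid (3, 3, 3, 20): truth gives -18; bid 20 gives -2 > -18. Violating.
Others bid (3, 3, 18, 20): truth gives -18; bid 20 gives -2 > -18. Violating.
Others bid (3, 3, 20, 3): truth gives -18; bid 20 gives -2 > -18. Violating.
Others bid (3, 3, 20, 18): truth gives -18; bid 20 gives -2 > -18. Violating.
Others bid (3, 3, 3, 3): truth gives 0; no alternative beats it.
Others bid (3, 3, 3, 18): truth gives 0; no alternative beats it.
(Checking all 81 profiles: 77 have a profitable deviation, 4 do not.)

77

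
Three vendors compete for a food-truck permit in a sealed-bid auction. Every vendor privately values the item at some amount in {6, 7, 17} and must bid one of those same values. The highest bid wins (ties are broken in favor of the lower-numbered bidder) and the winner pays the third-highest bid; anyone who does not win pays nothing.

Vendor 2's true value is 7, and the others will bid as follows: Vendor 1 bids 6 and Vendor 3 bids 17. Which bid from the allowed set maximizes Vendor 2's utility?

17

Bid 6: loses, pays 0, utility 0.
Bid 7: loses, pays 0, utility 0.
Bid 17: wins, pays 6, utility 7 - 6 = 1.
The best choice is 17 with utility 1.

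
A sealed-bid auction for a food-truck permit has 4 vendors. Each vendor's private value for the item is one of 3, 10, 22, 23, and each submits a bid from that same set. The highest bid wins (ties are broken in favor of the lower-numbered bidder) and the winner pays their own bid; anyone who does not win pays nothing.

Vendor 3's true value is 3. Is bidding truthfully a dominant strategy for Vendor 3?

Check each profile of the others' bids and compare truth against every alternative bid.
Others bid (3, 3, 3): truth gives 0, best alternative gives -7.
Others bid (3, 3, 10): truth gives 0, best alternative gives -7.
Others bid (3, 3, 22): truth gives 0, best alternative gives 0.
Others bid (3, 3, 23): truth gives 0, best alternative gives 0.
Others bid (3, 10, 3): truth gives 0, best alternative gives 0.
Others bid (3, 10, 10): truth gives 0, best alternative gives 0.
(Remaining 58 profiles checked similarly; truth is weakly best in each.)
In every case the truthful bid is at least as good as any alternative, so it is a dominant strategy.

Yes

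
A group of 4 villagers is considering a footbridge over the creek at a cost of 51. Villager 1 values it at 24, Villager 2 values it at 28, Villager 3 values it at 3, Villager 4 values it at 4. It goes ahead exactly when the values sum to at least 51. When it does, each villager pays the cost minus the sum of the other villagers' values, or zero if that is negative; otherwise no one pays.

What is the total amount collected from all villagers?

Total value 59 ≥ cost 51, so it is built.
Villager 1: others sum to 35; max(0, 51 - 35) = 16.
Villager 2: others sum to 31; max(0, 51 - 31) = 20.
Villager 3: others sum to 56; max(0, 51 - 56) = 0.
Villager 4: others sum to 55; max(0, 51 - 55) = 0.
Total collected = 16 + 20 + 0 + 0 = 36.

36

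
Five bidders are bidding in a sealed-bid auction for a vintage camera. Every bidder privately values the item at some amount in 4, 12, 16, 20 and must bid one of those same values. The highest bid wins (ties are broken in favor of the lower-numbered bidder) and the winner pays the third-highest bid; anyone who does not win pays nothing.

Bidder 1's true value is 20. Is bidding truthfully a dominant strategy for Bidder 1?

Check each profile of the others' bids and compare truth against every alternative bid.
Others bid (4, 4, 4, 20): truth gives 16, best alternative gives 0.
Others bid (4, 4, 20, 4): truth gives 16, best alternative gives 0.
Others bid (4, 20, 4, 4): truth gives 16, best alternative gives 0.
Others bid (20, 4, 4, 4): truth gives 16, best alternative gives 0.
Others bid (4, 4, 12, 20): truth gives 8, best alternative gives 0.
Others bid (4, 4, 20, 12): truth gives 8, best alternative gives 0.
(Remaining 250 profiles checked similarly; truth is weakly best in each.)
In every case the truthful bid is at least as good as any alternative, so it is a dominant strategy.

Yes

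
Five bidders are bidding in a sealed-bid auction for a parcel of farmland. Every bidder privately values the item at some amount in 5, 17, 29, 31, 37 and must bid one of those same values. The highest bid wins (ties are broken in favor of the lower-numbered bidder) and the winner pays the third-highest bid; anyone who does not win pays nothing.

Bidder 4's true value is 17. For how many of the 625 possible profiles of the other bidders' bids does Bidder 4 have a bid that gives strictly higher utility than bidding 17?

12

Others bid (5, 5, 5, 29): truth gives 0; bid 29 gives 12 > 0. Violating.
Others bid (5, 5, 5, 31): truth gives 0; bid 31 gives 12 > 0. Violating.
Others bid (5, 5, 5, 37): truth gives 0; bid 37 gives 12 > 0. Violating.
Others bid (5, 5, 17, 5): truth gives 0; bid 29 gives 12 > 0. Violating.
Others bid (5, 5, 5, 5): truth gives 12; no alternative beats it.
Others bid (5, 5, 5, 17): truth gives 12; no alternative beats it.
(Checking all 625 profiles: 12 have a profitable deviation, 613 do not.)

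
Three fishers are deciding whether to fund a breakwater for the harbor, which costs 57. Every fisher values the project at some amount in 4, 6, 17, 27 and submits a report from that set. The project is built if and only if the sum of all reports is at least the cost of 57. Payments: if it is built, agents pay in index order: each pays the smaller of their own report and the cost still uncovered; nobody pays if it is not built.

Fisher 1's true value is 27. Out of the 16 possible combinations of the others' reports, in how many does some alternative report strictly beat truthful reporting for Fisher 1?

3

Others report (17, 27): truth gives 0; report 17 gives 10 > 0. Violating.
Others report (27, 17): truth gives 0; report 17 gives 10 > 0. Violating.
Others report (27, 27): truth gives 0; report 4 gives 23 > 0. Violating.
Others report (4, 4): truth gives 0; no alternative beats it.
Others report (4, 6): truth gives 0; no alternative beats it.
(Checking all 16 profiles: 3 have a profitable deviation, 13 do not.)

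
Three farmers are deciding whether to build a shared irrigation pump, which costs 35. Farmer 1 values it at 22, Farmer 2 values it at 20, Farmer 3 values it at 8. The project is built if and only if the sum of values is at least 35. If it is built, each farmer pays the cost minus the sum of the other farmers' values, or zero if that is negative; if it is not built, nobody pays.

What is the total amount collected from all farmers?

12

Total value 50 ≥ cost 35, so it is built.
Farmer 1: others sum to 28; max(0, 35 - 28) = 7.
Farmer 2: others sum to 30; max(0, 35 - 30) = 5.
Farmer 3: others sum to 42; max(0, 35 - 42) = 0.
Total collected = 7 + 5 + 0 = 12.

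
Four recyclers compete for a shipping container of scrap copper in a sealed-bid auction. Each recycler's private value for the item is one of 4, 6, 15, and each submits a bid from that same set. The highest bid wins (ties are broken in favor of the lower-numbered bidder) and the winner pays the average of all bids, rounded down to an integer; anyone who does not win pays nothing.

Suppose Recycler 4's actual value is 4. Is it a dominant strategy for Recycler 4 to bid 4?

Yes

Check each profile of the others' bids and compare truth against every alternative bid.
Others bid (4, 4, 4): truth gives 0, best alternative gives 0.
Others bid (4, 4, 6): truth gives 0, best alternative gives 0.
Others bid (4, 4, 15): truth gives 0, best alternative gives 0.
Others bid (4, 6, 4): truth gives 0, best alternative gives 0.
Others bid (4, 6, 6): truth gives 0, best alternative gives 0.
Others bid (4, 6, 15): truth gives 0, best alternative gives 0.
(Remaining 21 profiles checked similarly; truth is weakly best in each.)
In every case the truthful bid is at least as good as any alternative, so it is a dominant strategy.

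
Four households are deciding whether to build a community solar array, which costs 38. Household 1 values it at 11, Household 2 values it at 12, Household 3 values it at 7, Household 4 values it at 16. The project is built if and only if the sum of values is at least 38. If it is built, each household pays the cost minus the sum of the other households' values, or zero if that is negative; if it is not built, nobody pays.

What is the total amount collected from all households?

15

Total value 46 ≥ cost 38, so it is built.
Household 1: others sum to 35; max(0, 38 - 35) = 3.
Household 2: others sum to 34; max(0, 38 - 34) = 4.
Household 3: others sum to 39; max(0, 38 - 39) = 0.
Household 4: others sum to 30; max(0, 38 - 30) = 8.
Total collected = 3 + 4 + 0 + 8 = 15.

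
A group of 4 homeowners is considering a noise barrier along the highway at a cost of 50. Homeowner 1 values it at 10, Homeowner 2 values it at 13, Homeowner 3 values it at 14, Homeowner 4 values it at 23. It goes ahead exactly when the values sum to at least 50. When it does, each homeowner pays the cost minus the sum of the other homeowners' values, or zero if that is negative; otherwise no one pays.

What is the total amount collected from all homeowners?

20

Total value 60 ≥ cost 50, so it is built.
Homeowner 1: others sum to 50; max(0, 50 - 50) = 0.
Homeowner 2: others sum to 47; max(0, 50 - 47) = 3.
Homeowner 3: others sum to 46; max(0, 50 - 46) = 4.
Homeowner 4: others sum to 37; max(0, 50 - 37) = 13.
Total collected = 0 + 3 + 4 + 13 = 20.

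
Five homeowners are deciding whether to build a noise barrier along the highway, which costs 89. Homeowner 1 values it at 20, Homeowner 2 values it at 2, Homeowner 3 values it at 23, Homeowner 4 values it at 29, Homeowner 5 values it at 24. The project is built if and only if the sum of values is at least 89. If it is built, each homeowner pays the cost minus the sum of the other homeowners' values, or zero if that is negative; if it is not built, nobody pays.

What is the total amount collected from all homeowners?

Total value 98 ≥ cost 89, so it is built.
Homeowner 1: others sum to 78; max(0, 89 - 78) = 11.
Homeowner 2: others sum to 96; max(0, 89 - 96) = 0.
Homeowner 3: others sum to 75; max(0, 89 - 75) = 14.
Homeowner 4: others sum to 69; max(0, 89 - 69) = 20.
Homeowner 5: others sum to 74; max(0, 89 - 74) = 15.
Total collected = 11 + 0 + 14 + 20 + 15 = 60.

60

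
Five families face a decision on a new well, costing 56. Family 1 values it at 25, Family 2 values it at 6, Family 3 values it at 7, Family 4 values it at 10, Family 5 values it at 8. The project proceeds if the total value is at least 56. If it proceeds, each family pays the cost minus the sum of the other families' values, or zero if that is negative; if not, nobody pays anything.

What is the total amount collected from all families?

56

Total value 56 ≥ cost 56, so it is built.
Family 1: others sum to 31; max(0, 56 - 31) = 25.
Family 2: others sum to 50; max(0, 56 - 50) = 6.
Family 3: others sum to 49; max(0, 56 - 49) = 7.
Family 4: others sum to 46; max(0, 56 - 46) = 10.
Family 5: others sum to 48; max(0, 56 - 48) = 8.
Total collected = 25 + 6 + 7 + 10 + 8 = 56.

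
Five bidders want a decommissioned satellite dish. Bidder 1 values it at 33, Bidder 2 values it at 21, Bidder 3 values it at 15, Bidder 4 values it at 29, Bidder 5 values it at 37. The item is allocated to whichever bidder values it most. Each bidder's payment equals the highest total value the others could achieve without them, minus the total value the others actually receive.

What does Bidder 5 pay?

33

Bidder 5 has the highest value and receives the item.
Without Bidder 5, the item would go to the next-highest value, 33, so the others could achieve 33.
With Bidder 5 present and winning, the others receive nothing, so their total is 0.
Payment = 33 - 0 = 33.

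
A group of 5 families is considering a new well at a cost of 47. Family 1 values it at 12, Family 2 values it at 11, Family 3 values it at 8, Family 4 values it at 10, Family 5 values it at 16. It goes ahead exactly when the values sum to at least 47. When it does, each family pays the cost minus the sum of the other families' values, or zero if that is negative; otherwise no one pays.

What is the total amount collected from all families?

9

Total value 57 ≥ cost 47, so it is built.
Family 1: others sum to 45; max(0, 47 - 45) = 2.
Family 2: others sum to 46; max(0, 47 - 46) = 1.
Family 3: others sum to 49; max(0, 47 - 49) = 0.
Family 4: others sum to 47; max(0, 47 - 47) = 0.
Family 5: others sum to 41; max(0, 47 - 41) = 6.
Total collected = 2 + 1 + 0 + 0 + 6 = 9.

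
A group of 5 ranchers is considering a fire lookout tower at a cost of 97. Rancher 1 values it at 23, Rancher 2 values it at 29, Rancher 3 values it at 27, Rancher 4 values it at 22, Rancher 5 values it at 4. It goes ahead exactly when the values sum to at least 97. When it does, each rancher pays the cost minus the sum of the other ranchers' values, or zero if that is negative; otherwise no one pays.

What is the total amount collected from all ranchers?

69

Total value 105 ≥ cost 97, so it is built.
Rancher 1: others sum to 82; max(0, 97 - 82) = 15.
Rancher 2: others sum to 76; max(0, 97 - 76) = 21.
Rancher 3: others sum to 78; max(0, 97 - 78) = 19.
Rancher 4: others sum to 83; max(0, 97 - 83) = 14.
Rancher 5: others sum to 101; max(0, 97 - 101) = 0.
Total collected = 15 + 21 + 19 + 14 + 0 = 69.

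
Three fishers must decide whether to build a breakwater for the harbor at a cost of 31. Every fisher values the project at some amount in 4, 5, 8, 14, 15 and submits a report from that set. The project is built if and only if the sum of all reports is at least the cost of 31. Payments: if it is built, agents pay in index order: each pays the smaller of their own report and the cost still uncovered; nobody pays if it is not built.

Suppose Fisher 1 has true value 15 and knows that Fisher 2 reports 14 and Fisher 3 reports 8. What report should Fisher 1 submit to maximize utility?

Report 4: project not built, utility 0.
Report 5: project not built, utility 0.
Report 8: project not built, utility 0.
Report 14: project built, pays 14, utility 15 - 14 = 1.
Report 15: project built, pays 15, utility 15 - 15 = 0.
The best choice is 14 with utility 1.

14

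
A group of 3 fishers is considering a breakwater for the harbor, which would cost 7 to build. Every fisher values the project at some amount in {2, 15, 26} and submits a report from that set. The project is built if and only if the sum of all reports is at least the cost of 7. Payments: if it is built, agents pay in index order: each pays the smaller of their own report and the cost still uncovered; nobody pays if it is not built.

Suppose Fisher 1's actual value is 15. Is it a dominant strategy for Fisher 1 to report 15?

Consider the case where Fisher 2 reports 2 and Fisher 3 reports 15.
Truthful report 15: project built, pays 7, utility 15 - 7 = 8.
Report 2 instead: project built, pays 2, utility 15 - 2 = 13.
Since 13 > 8, reporting 2 is strictly better here, so truthful reporting is not dominant.

No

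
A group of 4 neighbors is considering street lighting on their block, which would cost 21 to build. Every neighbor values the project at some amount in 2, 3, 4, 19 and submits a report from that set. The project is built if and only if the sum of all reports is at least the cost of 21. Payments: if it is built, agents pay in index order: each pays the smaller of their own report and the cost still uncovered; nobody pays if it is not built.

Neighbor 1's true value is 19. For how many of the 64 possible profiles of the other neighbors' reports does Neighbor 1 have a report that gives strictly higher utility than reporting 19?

Others report (2, 2, 19): truth gives 0; report 2 gives 17 > 0. Violating.
Others report (2, 3, 19): truth gives 0; report 2 gives 17 > 0. Violating.
Others report (2, 4, 19): truth gives 0; report 2 gives 17 > 0. Violating.
Others report (2, 19, 2): truth gives 0; report 2 gives 17 > 0. Violating.
Others report (2, 2, 2): truth gives 0; no alternative beats it.
Others report (2, 2, 3): truth gives 0; no alternative beats it.
(Checking all 64 profiles: 37 have a profitable deviation, 27 do not.)

37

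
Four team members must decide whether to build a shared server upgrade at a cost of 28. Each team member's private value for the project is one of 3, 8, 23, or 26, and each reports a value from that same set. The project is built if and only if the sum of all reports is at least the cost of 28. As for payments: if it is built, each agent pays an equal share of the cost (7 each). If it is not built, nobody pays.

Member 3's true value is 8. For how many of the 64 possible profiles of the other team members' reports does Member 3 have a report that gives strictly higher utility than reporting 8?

7

Others report (3, 3, 3): truth gives 0; report 23 gives 1 > 0. Violating.
Others report (3, 3, 8): truth gives 0; report 23 gives 1 > 0. Violating.
Others report (3, 8, 3): truth gives 0; report 23 gives 1 > 0. Violating.
Others report (3, 8, 8): truth gives 0; report 23 gives 1 > 0. Violating.
Others report (3, 3, 23): truth gives 1; no alternative beats it.
Others report (3, 3, 26): truth gives 1; no alternative beats it.
(Checking all 64 profiles: 7 have a profitable deviation, 57 do not.)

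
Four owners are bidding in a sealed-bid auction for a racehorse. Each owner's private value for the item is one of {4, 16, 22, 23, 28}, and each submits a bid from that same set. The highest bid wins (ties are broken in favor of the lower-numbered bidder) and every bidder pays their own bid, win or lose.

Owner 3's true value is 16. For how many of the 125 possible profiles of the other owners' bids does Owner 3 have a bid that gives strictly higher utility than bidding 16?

Others bid (4, 4, 22): truth gives -16; bid 4 gives -4 > -16. Violating.
Others bid (4, 4, 23): truth gives -16; bid 4 gives -4 > -16. Violating.
Others bid (4, 4, 28): truth gives -16; bid 4 gives -4 > -16. Violating.
Others bid (4, 16, 4): truth gives -16; bid 4 gives -4 > -16. Violating.
Others bid (4, 4, 4): truth gives 0; no alternative beats it.
Others bid (4, 4, 16): truth gives 0; no alternative beats it.
(Checking all 125 profiles: 123 have a profitable deviation, 2 do not.)

123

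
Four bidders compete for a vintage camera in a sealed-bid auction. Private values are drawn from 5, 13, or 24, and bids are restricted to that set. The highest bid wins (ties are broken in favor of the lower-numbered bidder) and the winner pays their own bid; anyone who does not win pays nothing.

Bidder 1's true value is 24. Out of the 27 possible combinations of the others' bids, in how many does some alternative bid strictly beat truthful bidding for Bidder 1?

8

Others bid (5, 5, 5): truth gives 0; bid 5 gives 19 > 0. Violating.
Others bid (5, 5, 13): truth gives 0; bid 13 gives 11 > 0. Violating.
Others bid (5, 13, 5): truth gives 0; bid 13 gives 11 > 0. Violating.
Others bid (5, 13, 13): truth gives 0; bid 13 gives 11 > 0. Violating.
Others bid (5, 5, 24): truth gives 0; no alternative beats it.
Others bid (5, 13, 24): truth gives 0; no alternative beats it.
(Checking all 27 profiles: 8 have a profitable deviation, 19 do not.)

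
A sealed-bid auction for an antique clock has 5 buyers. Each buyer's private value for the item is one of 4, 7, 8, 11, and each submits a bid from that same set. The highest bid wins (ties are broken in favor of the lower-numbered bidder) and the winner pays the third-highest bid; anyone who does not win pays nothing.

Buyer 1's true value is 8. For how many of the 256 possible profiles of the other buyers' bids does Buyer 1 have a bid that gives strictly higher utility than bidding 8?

32

Others bid (4, 4, 4, 11): truth gives 0; bid 11 gives 4 > 0. Violating.
Others bid (4, 4, 7, 11): truth gives 0; bid 11 gives 1 > 0. Violating.
Others bid (4, 4, 11, 4): truth gives 0; bid 11 gives 4 > 0. Violating.
Others bid (4, 4, 11, 7): truth gives 0; bid 11 gives 1 > 0. Violating.
Others bid (4, 4, 4, 4): truth gives 4; no alternative beats it.
Others bid (4, 4, 4, 7): truth gives 4; no alternative beats it.
(Checking all 256 profiles: 32 have a profitable deviation, 224 do not.)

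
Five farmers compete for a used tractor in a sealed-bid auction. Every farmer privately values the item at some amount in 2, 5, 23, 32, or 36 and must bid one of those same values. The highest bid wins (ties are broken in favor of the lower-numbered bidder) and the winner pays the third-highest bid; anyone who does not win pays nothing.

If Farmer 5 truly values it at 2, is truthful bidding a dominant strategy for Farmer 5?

Check each profile of the others' bids and compare truth against every alternative bid.
Others bid (2, 2, 2, 2): truth gives 0, best alternative gives 0.
Others bid (2, 2, 2, 5): truth gives 0, best alternative gives 0.
Others bid (2, 2, 2, 23): truth gives 0, best alternative gives 0.
Others bid (2, 2, 2, 32): truth gives 0, best alternative gives 0.
Others bid (2, 2, 2, 36): truth gives 0, best alternative gives 0.
Others bid (2, 2, 5, 2): truth gives 0, best alternative gives 0.
(Remaining 619 profiles checked similarly; truth is weakly best in each.)
In every case the truthful bid is at least as good as any alternative, so it is a dominant strategy.

Yes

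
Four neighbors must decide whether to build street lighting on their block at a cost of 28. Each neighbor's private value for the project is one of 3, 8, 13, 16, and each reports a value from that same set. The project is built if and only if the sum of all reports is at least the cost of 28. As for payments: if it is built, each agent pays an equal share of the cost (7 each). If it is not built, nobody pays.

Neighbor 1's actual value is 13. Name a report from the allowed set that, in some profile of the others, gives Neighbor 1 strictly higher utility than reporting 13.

Suppose Neighbor 2 reports 3, Neighbor 3 reports 3 and Neighbor 4 reports 8.
Report 13: project not built, utility 0.
Report 16: project built, pays 7, utility 13 - 7 = 6.
So reporting 16 beats truth here (6 > 0).

16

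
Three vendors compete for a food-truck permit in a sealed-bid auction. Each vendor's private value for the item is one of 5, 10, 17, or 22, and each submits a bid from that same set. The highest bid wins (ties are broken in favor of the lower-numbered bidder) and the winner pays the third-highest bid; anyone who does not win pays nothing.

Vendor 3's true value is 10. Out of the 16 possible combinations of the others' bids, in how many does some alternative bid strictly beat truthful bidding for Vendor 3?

Others bid (5, 10): truth gives 0; bid 17 gives 5 > 0. Violating.
Others bid (5, 17): truth gives 0; bid 22 gives 5 > 0. Violating.
Others bid (10, 5): truth gives 0; bid 17 gives 5 > 0. Violating.
Others bid (17, 5): truth gives 0; bid 22 gives 5 > 0. Violating.
Others bid (5, 5): truth gives 5; no alternative beats it.
Others bid (5, 22): truth gives 0; no alternative beats it.
(Checking all 16 profiles: 4 have a profitable deviation, 12 do not.)

4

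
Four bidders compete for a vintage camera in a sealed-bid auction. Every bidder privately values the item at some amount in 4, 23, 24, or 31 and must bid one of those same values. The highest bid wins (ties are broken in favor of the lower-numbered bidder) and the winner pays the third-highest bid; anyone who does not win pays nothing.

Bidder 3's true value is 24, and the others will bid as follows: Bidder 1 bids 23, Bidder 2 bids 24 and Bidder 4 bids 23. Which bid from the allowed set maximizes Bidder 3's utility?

31

Bid 4: loses, pays 0, utility 0.
Bid 23: loses, pays 0, utility 0.
Bid 24: loses, pays 0, utility 0.
Bid 31: wins, pays 23, utility 24 - 23 = 1.
The best choice is 31 with utility 1.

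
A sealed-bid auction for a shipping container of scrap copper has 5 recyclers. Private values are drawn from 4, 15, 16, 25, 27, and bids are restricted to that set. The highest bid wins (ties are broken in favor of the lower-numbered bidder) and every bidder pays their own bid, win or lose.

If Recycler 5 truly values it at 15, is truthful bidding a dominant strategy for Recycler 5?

Consider the case where Recycler 1 bids 4, Recycler 2 bids 4, Recycler 3 bids 4 and Recycler 4 bids 15.
Truthful bid 15: loses but pays 15, utility -15.
Bid 4 instead: loses but pays 4, utility -4.
Since -4 > -15, bidding 4 is strictly better here, so truthful bidding is not dominant.

No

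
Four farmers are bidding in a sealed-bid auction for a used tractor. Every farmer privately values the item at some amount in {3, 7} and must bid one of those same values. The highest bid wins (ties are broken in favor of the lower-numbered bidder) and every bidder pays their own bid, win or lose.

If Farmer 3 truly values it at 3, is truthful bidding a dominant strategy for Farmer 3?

Yes

Check each profile of the others' bids and compare truth against every alternative bid.
Others bid (3, 7, 3): truth gives -3, best alternative gives -7.
Others bid (3, 7, 7): truth gives -3, best alternative gives -7.
Others bid (7, 3, 3): truth gives -3, best alternative gives -7.
Others bid (7, 3, 7): truth gives -3, best alternative gives -7.
Others bid (7, 7, 3): truth gives -3, best alternative gives -7.
Others bid (7, 7, 7): truth gives -3, best alternative gives -7.
(Remaining 2 profiles checked similarly; truth is weakly best in each.)
In every case the truthful bid is at least as good as any alternative, so it is a dominant strategy.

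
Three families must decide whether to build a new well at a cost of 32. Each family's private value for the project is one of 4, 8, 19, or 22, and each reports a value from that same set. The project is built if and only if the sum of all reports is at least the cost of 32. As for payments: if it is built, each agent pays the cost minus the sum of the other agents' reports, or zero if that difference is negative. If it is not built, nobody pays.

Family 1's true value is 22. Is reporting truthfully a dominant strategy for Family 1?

Yes

Check each profile of the others' reports and compare truth against every alternative report.
Others report (4, 8): truth gives 2, best alternative gives 0.
Others report (8, 4): truth gives 2, best alternative gives 0.
Others report (19, 19): truth gives 22, best alternative gives 22.
Others report (19, 22): truth gives 22, best alternative gives 22.
Others report (22, 19): truth gives 22, best alternative gives 22.
Others report (22, 22): truth gives 22, best alternative gives 22.
(Remaining 10 profiles checked similarly; truth is weakly best in each.)
In every case the truthful report is at least as good as any alternative, so it is a dominant strategy.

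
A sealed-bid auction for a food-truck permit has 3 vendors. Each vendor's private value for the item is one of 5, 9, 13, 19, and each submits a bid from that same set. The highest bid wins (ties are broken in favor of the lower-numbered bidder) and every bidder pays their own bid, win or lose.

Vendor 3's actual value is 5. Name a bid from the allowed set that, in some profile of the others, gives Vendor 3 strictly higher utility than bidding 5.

Suppose Vendor 1 bids 5 and Vendor 2 bids 5.
Bid 5: loses but pays 5, utility -5.
Bid 9: wins, pays 9, utility 5 - 9 = -4.
So bidding 9 beats truth here (-4 > -5).

9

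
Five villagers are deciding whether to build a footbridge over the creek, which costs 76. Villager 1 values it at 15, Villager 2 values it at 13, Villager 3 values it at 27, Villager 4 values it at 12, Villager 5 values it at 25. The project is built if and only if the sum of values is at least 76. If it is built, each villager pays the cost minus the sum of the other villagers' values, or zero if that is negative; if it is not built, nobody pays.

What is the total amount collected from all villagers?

Total value 92 ≥ cost 76, so it is built.
Villager 1: others sum to 77; max(0, 76 - 77) = 0.
Villager 2: others sum to 79; max(0, 76 - 79) = 0.
Villager 3: others sum to 65; max(0, 76 - 65) = 11.
Villager 4: others sum to 80; max(0, 76 - 80) = 0.
Villager 5: others sum to 67; max(0, 76 - 67) = 9.
Total collected = 0 + 0 + 11 + 0 + 9 = 20.

20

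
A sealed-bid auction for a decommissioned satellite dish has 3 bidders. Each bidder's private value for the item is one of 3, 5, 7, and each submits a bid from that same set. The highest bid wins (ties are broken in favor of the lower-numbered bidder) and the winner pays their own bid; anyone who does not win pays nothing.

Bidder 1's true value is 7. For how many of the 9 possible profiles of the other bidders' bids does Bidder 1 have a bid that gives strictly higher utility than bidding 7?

Others bid (3, 3): truth gives 0; bid 3 gives 4 > 0. Violating.
Others bid (3, 5): truth gives 0; bid 5 gives 2 > 0. Violating.
Others bid (5, 3): truth gives 0; bid 5 gives 2 > 0. Violating.
Others bid (5, 5): truth gives 0; bid 5 gives 2 > 0. Violating.
Others bid (3, 7): truth gives 0; no alternative beats it.
Others bid (5, 7): truth gives 0; no alternative beats it.
(Checking all 9 profiles: 4 have a profitable deviation, 5 do not.)

4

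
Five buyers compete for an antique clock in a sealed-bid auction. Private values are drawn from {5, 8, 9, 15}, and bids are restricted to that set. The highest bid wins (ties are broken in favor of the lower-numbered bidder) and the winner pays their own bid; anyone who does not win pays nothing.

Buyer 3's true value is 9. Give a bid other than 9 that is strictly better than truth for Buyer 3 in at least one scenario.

Suppose Buyer 1 bids 5, Buyer 2 bids 5, Buyer 4 bids 5 and Buyer 5 bids 5.
Bid 9: wins, pays 9, utility 9 - 9 = 0.
Bid 8: wins, pays 8, utility 9 - 8 = 1.
So bidding 8 beats truth here (1 > 0).

8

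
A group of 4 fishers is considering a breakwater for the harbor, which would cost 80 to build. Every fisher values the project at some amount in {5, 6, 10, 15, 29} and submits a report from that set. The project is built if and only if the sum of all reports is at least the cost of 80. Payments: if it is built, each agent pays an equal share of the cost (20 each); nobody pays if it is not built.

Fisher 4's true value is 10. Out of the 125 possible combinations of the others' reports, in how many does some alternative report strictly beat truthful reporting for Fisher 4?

3

Others report (15, 29, 29): truth gives -10; report 5 gives 0 > -10. Violating.
Others report (29, 15, 29): truth gives -10; report 5 gives 0 > -10. Violating.
Others report (29, 29, 15): truth gives -10; report 5 gives 0 > -10. Violating.
Others report (5, 5, 5): truth gives 0; no alternative beats it.
Others report (5, 5, 6): truth gives 0; no alternative beats it.
(Checking all 125 profiles: 3 have a profitable deviation, 122 do not.)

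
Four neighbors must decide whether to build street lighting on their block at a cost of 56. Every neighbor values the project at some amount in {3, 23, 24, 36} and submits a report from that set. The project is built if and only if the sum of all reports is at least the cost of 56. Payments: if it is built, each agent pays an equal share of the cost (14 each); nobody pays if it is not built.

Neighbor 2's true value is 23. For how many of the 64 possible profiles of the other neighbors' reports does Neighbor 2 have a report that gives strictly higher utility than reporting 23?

Others report (3, 3, 23): truth gives 0; report 36 gives 9 > 0. Violating.
Others report (3, 3, 24): truth gives 0; report 36 gives 9 > 0. Violating.
Others report (3, 23, 3): truth gives 0; report 36 gives 9 > 0. Violating.
Others report (3, 24, 3): truth gives 0; report 36 gives 9 > 0. Violating.
Others report (3, 3, 3): truth gives 0; no alternative beats it.
Others report (3, 3, 36): truth gives 9; no alternative beats it.
(Checking all 64 profiles: 6 have a profitable deviation, 58 do not.)

6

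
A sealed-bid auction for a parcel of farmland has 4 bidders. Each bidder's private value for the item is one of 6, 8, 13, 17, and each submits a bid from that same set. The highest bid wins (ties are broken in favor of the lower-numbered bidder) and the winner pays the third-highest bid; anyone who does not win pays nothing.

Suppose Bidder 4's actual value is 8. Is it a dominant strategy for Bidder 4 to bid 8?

No

Consider the case where Bidder 1 bids 6, Bidder 2 bids 6 and Bidder 3 bids 8.
Truthful bid 8: loses, pays 0, utility 0.
Bid 13 instead: wins, pays 6, utility 8 - 6 = 2.
Since 2 > 0, bidding 13 is strictly better here, so truthful bidding is not dominant.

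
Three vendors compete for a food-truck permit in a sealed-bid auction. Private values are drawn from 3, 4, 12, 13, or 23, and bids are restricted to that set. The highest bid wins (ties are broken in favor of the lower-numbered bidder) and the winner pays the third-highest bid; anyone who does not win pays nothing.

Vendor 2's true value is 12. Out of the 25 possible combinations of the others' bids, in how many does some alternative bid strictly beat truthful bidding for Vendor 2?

8

Others bid (3, 13): truth gives 0; bid 13 gives 9 > 0. Violating.
Others bid (3, 23): truth gives 0; bid 23 gives 9 > 0. Violating.
Others bid (4, 13): truth gives 0; bid 13 gives 8 > 0. Violating.
Others bid (4, 23): truth gives 0; bid 23 gives 8 > 0. Violating.
Others bid (3, 3): truth gives 9; no alternative beats it.
Others bid (3, 4): truth gives 9; no alternative beats it.
(Checking all 25 profiles: 8 have a profitable deviation, 17 do not.)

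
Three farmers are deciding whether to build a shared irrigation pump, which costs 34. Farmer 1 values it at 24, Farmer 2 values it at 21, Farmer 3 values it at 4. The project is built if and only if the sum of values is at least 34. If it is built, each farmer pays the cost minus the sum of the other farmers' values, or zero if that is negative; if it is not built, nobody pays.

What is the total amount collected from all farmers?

Total value 49 ≥ cost 34, so it is built.
Farmer 1: others sum to 25; max(0, 34 - 25) = 9.
Farmer 2: others sum to 28; max(0, 34 - 28) = 6.
Farmer 3: others sum to 45; max(0, 34 - 45) = 0.
Total collected = 9 + 6 + 0 = 15.

15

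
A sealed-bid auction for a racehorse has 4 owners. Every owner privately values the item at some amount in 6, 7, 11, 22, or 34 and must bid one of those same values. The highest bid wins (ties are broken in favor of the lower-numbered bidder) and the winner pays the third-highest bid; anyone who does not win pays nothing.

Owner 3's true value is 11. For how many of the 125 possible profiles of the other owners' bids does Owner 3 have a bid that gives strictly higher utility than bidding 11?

24

Others bid (6, 6, 22): truth gives 0; bid 22 gives 5 > 0. Violating.
Others bid (6, 6, 34): truth gives 0; bid 34 gives 5 > 0. Violating.
Others bid (6, 7, 22): truth gives 0; bid 22 gives 4 > 0. Violating.
Others bid (6, 7, 34): truth gives 0; bid 34 gives 4 > 0. Violating.
Others bid (6, 6, 6): truth gives 5; no alternative beats it.
Others bid (6, 6, 7): truth gives 5; no alternative beats it.
(Checking all 125 profiles: 24 have a profitable deviation, 101 do not.)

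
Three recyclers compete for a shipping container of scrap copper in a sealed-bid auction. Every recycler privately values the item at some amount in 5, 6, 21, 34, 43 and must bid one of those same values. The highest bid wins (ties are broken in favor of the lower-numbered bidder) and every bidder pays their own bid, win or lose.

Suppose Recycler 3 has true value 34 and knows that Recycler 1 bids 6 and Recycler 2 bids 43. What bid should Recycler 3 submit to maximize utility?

5

Bid 5: loses but pays 5, utility -5.
Bid 6: loses but pays 6, utility -6.
Bid 21: loses but pays 21, utility -21.
Bid 34: loses but pays 34, utility -34.
Bid 43: loses but pays 43, utility -43.
The best choice is 5 with utility -5.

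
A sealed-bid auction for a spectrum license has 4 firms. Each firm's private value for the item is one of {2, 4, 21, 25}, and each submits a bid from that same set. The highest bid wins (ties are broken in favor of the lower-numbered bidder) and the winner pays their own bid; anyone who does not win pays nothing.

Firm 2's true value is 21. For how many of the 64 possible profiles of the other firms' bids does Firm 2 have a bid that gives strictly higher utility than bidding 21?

4

Others bid (2, 2, 2): truth gives 0; bid 4 gives 17 > 0. Violating.
Others bid (2, 2, 4): truth gives 0; bid 4 gives 17 > 0. Violating.
Others bid (2, 4, 2): truth gives 0; bid 4 gives 17 > 0. Violating.
Others bid (2, 4, 4): truth gives 0; bid 4 gives 17 > 0. Violating.
Others bid (2, 2, 21): truth gives 0; no alternative beats it.
Others bid (2, 2, 25): truth gives 0; no alternative beats it.
(Checking all 64 profiles: 4 have a profitable deviation, 60 do not.)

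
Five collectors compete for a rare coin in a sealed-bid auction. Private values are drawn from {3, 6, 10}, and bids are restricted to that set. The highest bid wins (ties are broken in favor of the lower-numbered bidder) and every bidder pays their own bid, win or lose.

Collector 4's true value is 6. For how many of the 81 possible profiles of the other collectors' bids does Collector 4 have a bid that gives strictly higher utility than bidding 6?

Others bid (3, 3, 3, 10): truth gives -6; bid 3 gives -3 > -6. Violating.
Others bid (3, 3, 6, 3): truth gives -6; bid 3 gives -3 > -6. Violating.
Others bid (3, 3, 6, 6): truth gives -6; bid 3 gives -3 > -6. Violating.
Others bid (3, 3, 6, 10): truth gives -6; bid 3 gives -3 > -6. Violating.
Others bid (3, 3, 3, 3): truth gives 0; no alternative beats it.
Others bid (3, 3, 3, 6): truth gives 0; no alternative beats it.
(Checking all 81 profiles: 79 have a profitable deviation, 2 do not.)

79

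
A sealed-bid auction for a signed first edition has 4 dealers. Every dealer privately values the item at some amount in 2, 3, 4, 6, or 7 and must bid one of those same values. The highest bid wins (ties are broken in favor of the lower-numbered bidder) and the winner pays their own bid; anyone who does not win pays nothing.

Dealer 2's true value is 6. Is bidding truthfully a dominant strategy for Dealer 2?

No

Consider the case where Dealer 1 bids 2, Dealer 3 bids 2 and Dealer 4 bids 2.
Truthful bid 6: wins, pays 6, utility 6 - 6 = 0.
Bid 3 instead: wins, pays 3, utility 6 - 3 = 3.
Since 3 > 0, bidding 3 is strictly better here, so truthful bidding is not dominant.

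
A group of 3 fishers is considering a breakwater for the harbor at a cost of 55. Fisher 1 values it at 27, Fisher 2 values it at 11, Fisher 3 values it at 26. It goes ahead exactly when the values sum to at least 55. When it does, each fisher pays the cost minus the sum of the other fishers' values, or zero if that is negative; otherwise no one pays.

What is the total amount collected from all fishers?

37

Total value 64 ≥ cost 55, so it is built.
Fisher 1: others sum to 37; max(0, 55 - 37) = 18.
Fisher 2: others sum to 53; max(0, 55 - 53) = 2.
Fisher 3: others sum to 38; max(0, 55 - 38) = 17.
Total collected = 18 + 2 + 17 = 37.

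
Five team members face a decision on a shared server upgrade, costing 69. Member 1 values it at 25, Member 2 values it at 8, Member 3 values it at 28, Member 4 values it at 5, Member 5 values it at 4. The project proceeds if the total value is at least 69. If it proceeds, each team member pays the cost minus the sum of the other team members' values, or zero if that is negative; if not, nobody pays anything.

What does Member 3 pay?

Total value 70 ≥ cost 69, so the project is built.
The other team members' values sum to 42.
Cost minus that sum is 69 - 42 = 27.

27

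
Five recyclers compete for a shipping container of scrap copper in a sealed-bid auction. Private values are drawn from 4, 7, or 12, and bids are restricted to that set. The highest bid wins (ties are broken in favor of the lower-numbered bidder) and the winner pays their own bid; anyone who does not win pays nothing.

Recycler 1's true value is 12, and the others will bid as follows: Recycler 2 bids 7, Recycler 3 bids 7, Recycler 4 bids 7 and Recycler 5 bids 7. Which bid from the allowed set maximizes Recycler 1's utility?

Bid 4: loses, pays 0, utility 0.
Bid 7: wins, pays 7, utility 12 - 7 = 5.
Bid 12: wins, pays 12, utility 12 - 12 = 0.
The best choice is 7 with utility 5.

7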